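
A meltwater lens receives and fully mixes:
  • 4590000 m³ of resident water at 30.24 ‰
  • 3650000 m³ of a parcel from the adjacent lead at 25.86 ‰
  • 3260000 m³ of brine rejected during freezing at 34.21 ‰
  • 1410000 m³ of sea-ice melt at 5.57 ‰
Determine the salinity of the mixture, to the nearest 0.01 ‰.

Conserving salt mass:
salt = 4,590,000×30.24 + 3,650,000×25.86 + 3,260,000×34.21 + 1,410,000×5.57 = 138,801,600 + 94,389,000 + 111,524,600 + 7,853,700 = 352,568,900
volume = 4,590,000 + 3,650,000 + 3,260,000 + 1,410,000 = 12,910,000 m³
S = 352,568,900 / 12,910,000 = 27.3098 ‰

27.31 ‰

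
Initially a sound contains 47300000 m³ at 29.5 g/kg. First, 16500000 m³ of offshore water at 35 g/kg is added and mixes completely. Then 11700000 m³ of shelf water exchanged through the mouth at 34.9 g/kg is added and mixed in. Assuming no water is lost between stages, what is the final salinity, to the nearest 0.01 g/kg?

31.54 g/kg

By conservation of dissolved salt,
Initial salt = 47,300,000×29.5 = 1,395,350,000
After stage 1: salt = 1,395,350,000 + 16,500,000×35 = 1,972,850,000; volume = 63,800,000 m³; S = 30.922 g/kg
After stage 2: salt = 1,972,850,000 + 11,700,000×34.9 = 2,381,180,000; volume = 75,500,000 m³
S = 2,381,180,000 / 75,500,000 = 31.5388 g/kg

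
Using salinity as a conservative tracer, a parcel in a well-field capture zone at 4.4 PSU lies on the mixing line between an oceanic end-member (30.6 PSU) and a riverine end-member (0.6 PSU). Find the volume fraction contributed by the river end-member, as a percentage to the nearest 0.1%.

Let f be the freshwater fraction. Salt balance per unit volume:
f×0.6 + (1−f)×30.6 = 4.4
f = (30.6 − 4.4) / (30.6 − 0.6) = 26.2/30 = 0.8733

87.3%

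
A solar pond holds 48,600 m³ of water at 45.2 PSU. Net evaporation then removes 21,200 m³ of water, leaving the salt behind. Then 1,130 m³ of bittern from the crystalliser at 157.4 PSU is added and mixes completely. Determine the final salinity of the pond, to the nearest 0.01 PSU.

After evaporation: salt = 48,600×45.2 = 2,196,720; volume = 48,600 − 21,200 = 27,400 m³
After mixing: salt = 2,196,720 + 1,130×157.4 = 2,374,582; volume = 27,400 + 1,130 = 28,530 m³
S = 2,374,582 / 28,530 = 83.2311 PSU

83.23 PSU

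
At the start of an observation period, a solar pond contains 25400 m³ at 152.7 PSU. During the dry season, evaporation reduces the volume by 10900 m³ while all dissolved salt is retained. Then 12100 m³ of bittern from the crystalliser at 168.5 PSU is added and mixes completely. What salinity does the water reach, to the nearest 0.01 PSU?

After evaporation: salt = 25,400×152.7 = 3,878,580; volume = 25,400 − 10,900 = 14,500 m³
After mixing: salt = 3,878,580 + 12,100×168.5 = 5,917,430; volume = 14,500 + 12,100 = 26,600 m³
S = 5,917,430 / 26,600 = 222.4598 PSU

222.46 PSU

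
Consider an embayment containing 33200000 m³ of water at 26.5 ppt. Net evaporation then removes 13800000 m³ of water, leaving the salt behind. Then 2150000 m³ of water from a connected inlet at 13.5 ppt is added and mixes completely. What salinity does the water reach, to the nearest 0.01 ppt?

After evaporation: salt = 33,200,000×26.5 = 879,800,000; volume = 33,200,000 − 13,800,000 = 19,400,000 m³
After mixing: salt = 879,800,000 + 2,150,000×13.5 = 908,825,000; volume = 19,400,000 + 2,150,000 = 21,550,000 m³
S = 908,825,000 / 21,550,000 = 42.1729 ppt

42.17 ppt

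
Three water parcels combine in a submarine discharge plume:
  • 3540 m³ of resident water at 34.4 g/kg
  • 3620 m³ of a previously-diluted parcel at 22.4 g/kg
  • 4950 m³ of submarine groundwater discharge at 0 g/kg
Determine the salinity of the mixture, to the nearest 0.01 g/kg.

16.75 g/kg

Conserving salt mass:
salt = 3,540×34.4 + 3,620×22.4 + 4,950×0 = 121,776 + 81,088 + 0 = 202,864
volume = 3,540 + 3,620 + 4,950 = 12,110 m³
S = 202,864 / 12,110 = 16.7518 g/kg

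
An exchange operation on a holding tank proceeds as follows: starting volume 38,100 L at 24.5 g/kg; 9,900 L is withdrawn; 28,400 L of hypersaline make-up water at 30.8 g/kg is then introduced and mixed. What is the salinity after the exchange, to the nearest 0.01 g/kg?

Remaining after removal: 28,200 L at 24.5 g/kg (salt = 690,900)
After addition: salt = 690,900 + 28,400×30.8 = 1,565,620; volume = 56,600 L
S = 1,565,620 / 56,600 = 27.6611 g/kg

27.66 g/kg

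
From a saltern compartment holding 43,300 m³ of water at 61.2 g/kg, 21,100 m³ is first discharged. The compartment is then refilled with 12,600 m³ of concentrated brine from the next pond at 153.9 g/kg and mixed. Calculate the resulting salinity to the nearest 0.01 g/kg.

94.76 g/kg

Remaining after removal: 22,200 m³ at 61.2 g/kg (salt = 1,358,640)
After addition: salt = 1,358,640 + 12,600×153.9 = 3,297,780; volume = 34,800 m³
S = 3,297,780 / 34,800 = 94.7638 g/kg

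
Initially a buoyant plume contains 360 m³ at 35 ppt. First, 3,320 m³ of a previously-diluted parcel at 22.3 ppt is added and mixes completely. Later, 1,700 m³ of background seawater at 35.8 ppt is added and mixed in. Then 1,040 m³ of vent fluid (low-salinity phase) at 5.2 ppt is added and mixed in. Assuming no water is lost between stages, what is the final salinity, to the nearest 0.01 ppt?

Conserving salt mass:
Initial salt = 360×35 = 12,600
After stage 1: salt = 12,600 + 3,320×22.3 = 86,636; volume = 3,680 m³; S = 23.542 ppt
After stage 2: salt = 86,636 + 1,700×35.8 = 147,496; volume = 5,380 m³; S = 27.416 ppt
After stage 3: salt = 147,496 + 1,040×5.2 = 152,904; volume = 6,420 m³
S = 152,904 / 6,420 = 23.8168 ppt

23.82 ppt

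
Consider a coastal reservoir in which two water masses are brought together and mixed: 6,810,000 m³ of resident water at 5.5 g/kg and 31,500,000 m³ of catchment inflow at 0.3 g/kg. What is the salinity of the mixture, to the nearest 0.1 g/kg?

1.2 g/kg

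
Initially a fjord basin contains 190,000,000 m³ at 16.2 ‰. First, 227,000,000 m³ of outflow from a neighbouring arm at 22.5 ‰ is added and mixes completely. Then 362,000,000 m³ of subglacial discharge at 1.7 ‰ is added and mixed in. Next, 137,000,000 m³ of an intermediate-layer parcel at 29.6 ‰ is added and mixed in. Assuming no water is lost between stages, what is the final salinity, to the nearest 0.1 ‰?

14.0 ‰

By conservation of dissolved salt,
Initial salt = 190,000,000×16.2 = 3,078,000,000
After stage 1: salt = 3,078,000,000 + 227,000,000×22.5 = 8,185,500,000; volume = 417,000,000 m³; S = 19.629 ‰
After stage 2: salt = 8,185,500,000 + 362,000,000×1.7 = 8,800,900,000; volume = 779,000,000 m³; S = 11.298 ‰
After stage 3: salt = 8,800,900,000 + 137,000,000×29.6 = 12,856,100,000; volume = 916,000,000 m³
S = 12,856,100,000 / 916,000,000 = 14.035 ‰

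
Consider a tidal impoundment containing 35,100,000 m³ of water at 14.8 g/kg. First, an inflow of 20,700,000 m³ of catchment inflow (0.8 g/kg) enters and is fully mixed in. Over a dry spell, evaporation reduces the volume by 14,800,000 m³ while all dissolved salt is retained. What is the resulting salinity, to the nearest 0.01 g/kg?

After mixing: salt = 35,100,000×14.8 + 20,700,000×0.8 = 536,040,000; volume = 55,800,000 m³
After evaporation: salt unchanged = 536,040,000; volume = 55,800,000 − 14,800,000 = 41,000,000 m³
S = 536,040,000 / 41,000,000 = 13.0741 g/kg

13.07 g/kg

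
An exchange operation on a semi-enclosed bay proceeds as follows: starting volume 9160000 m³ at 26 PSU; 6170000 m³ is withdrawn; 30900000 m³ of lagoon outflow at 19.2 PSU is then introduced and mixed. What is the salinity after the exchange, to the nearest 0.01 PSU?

Remaining after removal: 2,990,000 m³ at 26 PSU (salt = 77,740,000)
After addition: salt = 77,740,000 + 30,900,000×19.2 = 671,020,000; volume = 33,890,000 m³
S = 671,020,000 / 33,890,000 = 19.7999 PSU

19.80 PSU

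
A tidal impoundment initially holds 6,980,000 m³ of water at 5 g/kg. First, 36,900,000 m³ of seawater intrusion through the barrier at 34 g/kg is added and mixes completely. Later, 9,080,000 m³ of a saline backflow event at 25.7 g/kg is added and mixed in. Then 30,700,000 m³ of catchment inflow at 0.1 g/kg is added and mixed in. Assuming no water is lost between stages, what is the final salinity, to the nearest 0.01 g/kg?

18.24 g/kg

Total salt / total volume:
Initial salt = 6,980,000×5 = 34,900,000
After stage 1: salt = 34,900,000 + 36,900,000×34 = 1,289,500,000; volume = 43,880,000 m³; S = 29.387 g/kg
After stage 2: salt = 1,289,500,000 + 9,080,000×25.7 = 1,522,856,000; volume = 52,960,000 m³; S = 28.755 g/kg
After stage 3: salt = 1,522,856,000 + 30,700,000×0.1 = 1,525,926,000; volume = 83,660,000 m³
S = 1,525,926,000 / 83,660,000 = 18.2396 g/kg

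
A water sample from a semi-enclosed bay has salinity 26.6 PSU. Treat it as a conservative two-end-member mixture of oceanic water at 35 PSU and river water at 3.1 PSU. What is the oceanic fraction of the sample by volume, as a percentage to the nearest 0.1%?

73.7%

Let g be the oceanic fraction. Salt balance per unit volume:
g×35 + (1−g)×3.1 = 26.6
g = (26.6 − 3.1) / (35 − 3.1) = 23.5/31.9 = 0.7367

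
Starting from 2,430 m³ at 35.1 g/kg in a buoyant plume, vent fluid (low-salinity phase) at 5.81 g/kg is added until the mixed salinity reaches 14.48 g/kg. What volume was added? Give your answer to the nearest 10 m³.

5780 m³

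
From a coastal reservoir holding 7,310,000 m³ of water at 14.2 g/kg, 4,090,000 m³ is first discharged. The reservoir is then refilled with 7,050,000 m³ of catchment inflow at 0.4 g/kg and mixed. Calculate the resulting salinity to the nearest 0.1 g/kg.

Remaining after removal: 3,220,000 m³ at 14.2 g/kg (salt = 45,724,000)
After addition: salt = 45,724,000 + 7,050,000×0.4 = 48,544,000; volume = 10,270,000 m³
S = 48,544,000 / 10,270,000 = 4.7268 g/kg

4.7 g/kg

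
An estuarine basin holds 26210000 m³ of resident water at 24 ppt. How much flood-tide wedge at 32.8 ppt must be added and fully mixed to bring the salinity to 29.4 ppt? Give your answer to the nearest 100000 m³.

Salt balance: 26,210,000×24 + V×32.8 = (26,210,000+V)×29.4
629,040,000 + 32.8V = 770,574,000 + 29.4V
141,534,000 = 3.4V
V = 41,627,647.06 m³

41600000 m³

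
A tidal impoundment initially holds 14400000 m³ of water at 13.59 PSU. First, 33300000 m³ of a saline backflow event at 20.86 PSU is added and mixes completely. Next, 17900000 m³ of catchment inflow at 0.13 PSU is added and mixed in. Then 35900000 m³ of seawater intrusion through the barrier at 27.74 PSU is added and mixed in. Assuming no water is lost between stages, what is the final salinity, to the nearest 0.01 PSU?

18.61 PSU

Salt balance:
Initial salt = 14,400,000×13.59 = 195,696,000
After stage 1: salt = 195,696,000 + 33,300,000×20.86 = 890,334,000; volume = 47,700,000 m³; S = 18.665 PSU
After stage 2: salt = 890,334,000 + 17,900,000×0.13 = 892,661,000; volume = 65,600,000 m³; S = 13.608 PSU
After stage 3: salt = 892,661,000 + 35,900,000×27.74 = 1,888,527,000; volume = 101,500,000 m³
S = 1,888,527,000 / 101,500,000 = 18.6062 PSU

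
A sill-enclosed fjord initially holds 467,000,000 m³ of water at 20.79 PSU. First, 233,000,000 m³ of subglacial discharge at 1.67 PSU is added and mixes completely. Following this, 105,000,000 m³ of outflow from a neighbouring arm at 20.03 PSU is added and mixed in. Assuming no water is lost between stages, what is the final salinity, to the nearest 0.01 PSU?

15.16 PSU

Salt balance:
Initial salt = 467,000,000×20.79 = 9,708,930,000
After stage 1: salt = 9,708,930,000 + 233,000,000×1.67 = 10,098,040,000; volume = 700,000,000 m³; S = 14.426 PSU
After stage 2: salt = 10,098,040,000 + 105,000,000×20.03 = 12,201,190,000; volume = 805,000,000 m³
S = 12,201,190,000 / 805,000,000 = 15.1568 PSU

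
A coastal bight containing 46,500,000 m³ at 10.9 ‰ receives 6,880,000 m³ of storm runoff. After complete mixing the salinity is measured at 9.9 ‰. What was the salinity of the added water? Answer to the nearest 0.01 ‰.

Salt balance: 46,500,000×10.9 + 6,880,000×S = 53,380,000×9.9
506,850,000 + 6,880,000·S = 528,462,000
S = (528,462,000 − 506,850,000) / 6,880,000 = 3.1413 ‰

3.14 ‰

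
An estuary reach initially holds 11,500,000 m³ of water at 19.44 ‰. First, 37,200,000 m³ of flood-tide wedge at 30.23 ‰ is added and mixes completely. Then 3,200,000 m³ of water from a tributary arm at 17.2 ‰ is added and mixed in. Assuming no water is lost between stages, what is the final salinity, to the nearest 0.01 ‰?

27.04 ‰

By conservation of dissolved salt,
Initial salt = 11,500,000×19.44 = 223,560,000
After stage 1: salt = 223,560,000 + 37,200,000×30.23 = 1,348,116,000; volume = 48,700,000 m³; S = 27.682 ‰
After stage 2: salt = 1,348,116,000 + 3,200,000×17.2 = 1,403,156,000; volume = 51,900,000 m³
S = 1,403,156,000 / 51,900,000 = 27.0358 ‰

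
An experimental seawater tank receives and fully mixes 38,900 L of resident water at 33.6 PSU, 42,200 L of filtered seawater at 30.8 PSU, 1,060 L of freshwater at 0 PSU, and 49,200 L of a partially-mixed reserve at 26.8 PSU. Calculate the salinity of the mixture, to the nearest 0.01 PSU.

Mass of salt is conserved:
salt = 38,900×33.6 + 42,200×30.8 + 1,060×0 + 49,200×26.8 = 1,307,040 + 1,299,760 + 0 + 1,318,560 = 3,925,360
volume = 38,900 + 42,200 + 1,060 + 49,200 = 131,360 L
S = 3,925,360 / 131,360 = 29.8825 PSU

29.88 PSU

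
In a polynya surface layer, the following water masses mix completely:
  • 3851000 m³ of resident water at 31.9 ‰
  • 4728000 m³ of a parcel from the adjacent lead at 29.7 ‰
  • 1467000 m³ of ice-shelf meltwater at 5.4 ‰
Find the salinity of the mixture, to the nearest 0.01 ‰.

26.99 ‰

Weighted by volume,
salt = 3,851,000×31.9 + 4,728,000×29.7 + 1,467,000×5.4 = 122,846,900 + 140,421,600 + 7,921,800 = 271,190,300
volume = 3,851,000 + 4,728,000 + 1,467,000 = 10,046,000 m³
S = 271,190,300 / 10,046,000 = 26.9949 ‰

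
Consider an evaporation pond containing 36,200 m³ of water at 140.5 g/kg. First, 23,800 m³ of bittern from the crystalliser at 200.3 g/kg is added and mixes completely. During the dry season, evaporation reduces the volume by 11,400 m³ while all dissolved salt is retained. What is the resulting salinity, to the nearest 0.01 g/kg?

202.74 g/kg

After mixing: salt = 36,200×140.5 + 23,800×200.3 = 9,853,240; volume = 60,000 m³
After evaporation: salt unchanged = 9,853,240; volume = 60,000 − 11,400 = 48,600 m³
S = 9,853,240 / 48,600 = 202.7416 g/kg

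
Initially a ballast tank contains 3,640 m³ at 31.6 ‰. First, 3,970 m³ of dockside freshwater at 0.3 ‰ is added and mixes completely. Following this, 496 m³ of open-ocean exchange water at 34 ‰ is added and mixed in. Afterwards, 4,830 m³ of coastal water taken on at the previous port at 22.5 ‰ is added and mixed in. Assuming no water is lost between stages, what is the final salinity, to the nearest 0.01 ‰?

18.69 ‰

By conservation of dissolved salt,
Initial salt = 3,640×31.6 = 115,024
After stage 1: salt = 115,024 + 3,970×0.3 = 116,215; volume = 7,610 m³; S = 15.271 ‰
After stage 2: salt = 116,215 + 496×34 = 133,079; volume = 8,106 m³; S = 16.417 ‰
After stage 3: salt = 133,079 + 4,830×22.5 = 241,754; volume = 12,936 m³
S = 241,754 / 12,936 = 18.6885 ‰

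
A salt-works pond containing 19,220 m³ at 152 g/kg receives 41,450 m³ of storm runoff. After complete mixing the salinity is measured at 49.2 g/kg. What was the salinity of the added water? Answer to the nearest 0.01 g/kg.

1.53 g/kg

Salt balance: 19,220×152 + 41,450×S = 60,670×49.2
2,921,440 + 41,450·S = 2,984,964
S = (2,984,964 − 2,921,440) / 41,450 = 1.5325 g/kg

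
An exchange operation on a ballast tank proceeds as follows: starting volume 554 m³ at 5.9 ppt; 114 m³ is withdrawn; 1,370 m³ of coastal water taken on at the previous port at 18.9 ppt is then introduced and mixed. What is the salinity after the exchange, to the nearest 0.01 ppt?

15.74 ppt

Remaining after removal: 440 m³ at 5.9 ppt (salt = 2,596)
After addition: salt = 2,596 + 1,370×18.9 = 28,489; volume = 1,810 m³
S = 28,489 / 1,810 = 15.7398 ppt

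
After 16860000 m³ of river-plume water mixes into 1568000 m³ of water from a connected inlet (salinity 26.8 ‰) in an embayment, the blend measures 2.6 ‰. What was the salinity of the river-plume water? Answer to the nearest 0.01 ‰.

Salt balance: 1,568,000×26.8 + 16,860,000×S = 18,428,000×2.6
42,022,400 + 16,860,000·S = 47,912,800
S = (47,912,800 − 42,022,400) / 16,860,000 = 0.3494 ‰

0.35 ‰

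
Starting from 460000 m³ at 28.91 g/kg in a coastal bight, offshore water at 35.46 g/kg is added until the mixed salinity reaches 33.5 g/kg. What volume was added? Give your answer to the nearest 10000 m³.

1080000 m³

Salt balance: 460,000×28.91 + V×35.46 = (460,000+V)×33.5
13,298,600 + 35.46V = 15,410,000 + 33.5V
2,111,400 = 1.96V
V = 1,077,244.9 m³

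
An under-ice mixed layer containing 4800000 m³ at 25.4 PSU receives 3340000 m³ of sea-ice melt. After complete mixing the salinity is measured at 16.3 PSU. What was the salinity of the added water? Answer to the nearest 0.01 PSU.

3.22 PSU

Salt balance: 4,800,000×25.4 + 3,340,000×S = 8,140,000×16.3
121,920,000 + 3,340,000·S = 132,682,000
S = (132,682,000 − 121,920,000) / 3,340,000 = 3.2222 PSU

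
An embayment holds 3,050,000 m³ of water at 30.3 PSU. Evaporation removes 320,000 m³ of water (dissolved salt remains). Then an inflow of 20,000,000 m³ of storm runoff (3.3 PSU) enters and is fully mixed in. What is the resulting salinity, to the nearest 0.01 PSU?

After evaporation: salt = 3,050,000×30.3 = 92,415,000; volume = 3,050,000 − 320,000 = 2,730,000 m³
After mixing: salt = 92,415,000 + 20,000,000×3.3 = 158,415,000; volume = 2,730,000 + 20,000,000 = 22,730,000 m³
S = 158,415,000 / 22,730,000 = 6.9694 PSU

6.97 PSU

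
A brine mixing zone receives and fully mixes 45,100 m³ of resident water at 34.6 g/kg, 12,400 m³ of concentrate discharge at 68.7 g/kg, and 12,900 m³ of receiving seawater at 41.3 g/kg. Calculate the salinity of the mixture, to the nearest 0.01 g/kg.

Weighted by volume,
salt = 45,100×34.6 + 12,400×68.7 + 12,900×41.3 = 1,560,460 + 851,880 + 532,770 = 2,945,110
volume = 45,100 + 12,400 + 12,900 = 70,400 m³
S = 2,945,110 / 70,400 = 41.8339 g/kg

41.83 g/kg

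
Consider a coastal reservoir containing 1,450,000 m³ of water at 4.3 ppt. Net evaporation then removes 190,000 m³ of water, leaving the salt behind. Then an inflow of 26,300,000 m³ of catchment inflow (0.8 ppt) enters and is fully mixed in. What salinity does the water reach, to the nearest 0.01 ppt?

After evaporation: salt = 1,450,000×4.3 = 6,235,000; volume = 1,450,000 − 190,000 = 1,260,000 m³
After mixing: salt = 6,235,000 + 26,300,000×0.8 = 27,275,000; volume = 1,260,000 + 26,300,000 = 27,560,000 m³
S = 27,275,000 / 27,560,000 = 0.9897 ppt

0.99 ppt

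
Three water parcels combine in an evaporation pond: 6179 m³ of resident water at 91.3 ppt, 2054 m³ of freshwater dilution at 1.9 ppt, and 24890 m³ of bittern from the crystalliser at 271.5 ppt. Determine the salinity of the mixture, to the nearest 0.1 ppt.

221.2 ppt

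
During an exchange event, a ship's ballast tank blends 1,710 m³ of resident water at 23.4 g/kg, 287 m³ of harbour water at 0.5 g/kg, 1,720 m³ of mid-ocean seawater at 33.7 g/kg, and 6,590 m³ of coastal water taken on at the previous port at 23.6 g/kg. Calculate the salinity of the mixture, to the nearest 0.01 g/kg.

24.61 g/kg

Mass of salt is conserved:
salt = 1,710×23.4 + 287×0.5 + 1,720×33.7 + 6,590×23.6 = 40,014 + 143.5 + 57,964 + 155,524 = 253,645.5
volume = 1,710 + 287 + 1,720 + 6,590 = 10,307 m³
S = 253,645.5 / 10,307 = 24.6091 g/kg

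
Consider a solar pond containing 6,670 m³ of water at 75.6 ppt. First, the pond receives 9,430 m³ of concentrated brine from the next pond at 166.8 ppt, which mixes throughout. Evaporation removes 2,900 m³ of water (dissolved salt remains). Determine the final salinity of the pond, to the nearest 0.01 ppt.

After mixing: salt = 6,670×75.6 + 9,430×166.8 = 2,077,176; volume = 16,100 m³
After evaporation: salt unchanged = 2,077,176; volume = 16,100 − 2,900 = 13,200 m³
S = 2,077,176 / 13,200 = 157.3618 ppt

157.36 ppt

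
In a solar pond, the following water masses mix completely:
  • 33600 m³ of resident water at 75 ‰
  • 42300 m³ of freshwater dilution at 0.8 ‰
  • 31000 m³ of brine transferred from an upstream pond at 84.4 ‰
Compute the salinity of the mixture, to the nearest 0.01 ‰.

Total salt / total volume:
salt = 33,600×75 + 42,300×0.8 + 31,000×84.4 = 2,520,000 + 33,840 + 2,616,400 = 5,170,240
volume = 33,600 + 42,300 + 31,000 = 106,900 m³
S = 5,170,240 / 106,900 = 48.3652 ‰

48.37 ‰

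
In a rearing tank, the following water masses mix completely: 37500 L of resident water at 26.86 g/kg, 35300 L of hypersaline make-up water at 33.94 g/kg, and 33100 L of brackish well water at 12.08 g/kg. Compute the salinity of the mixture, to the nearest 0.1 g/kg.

24.6 g/kg

Conserving salt mass:
salt = 37,500×26.86 + 35,300×33.94 + 33,100×12.08 = 1,007,250 + 1,198,082 + 399,848 = 2,605,180
volume = 37,500 + 35,300 + 33,100 = 105,900 L
S = 2,605,180 / 105,900 = 24.6 g/kg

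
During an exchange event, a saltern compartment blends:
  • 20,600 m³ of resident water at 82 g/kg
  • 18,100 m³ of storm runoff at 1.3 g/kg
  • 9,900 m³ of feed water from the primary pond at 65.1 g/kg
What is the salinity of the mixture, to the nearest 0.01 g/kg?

48.50 g/kg

Conserving salt mass:
salt = 20,600×82 + 18,100×1.3 + 9,900×65.1 = 1,689,200 + 23,530 + 644,490 = 2,357,220
volume = 20,600 + 18,100 + 9,900 = 48,600 m³
S = 2,357,220 / 48,600 = 48.5025 g/kg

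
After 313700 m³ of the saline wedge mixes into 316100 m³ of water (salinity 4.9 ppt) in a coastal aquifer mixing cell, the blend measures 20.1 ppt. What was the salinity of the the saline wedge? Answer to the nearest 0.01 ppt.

35.42 ppt

Salt balance: 316,100×4.9 + 313,700×S = 629,800×20.1
1,548,890 + 313,700·S = 12,658,980
S = (12,658,980 − 1,548,890) / 313,700 = 35.4163 ppt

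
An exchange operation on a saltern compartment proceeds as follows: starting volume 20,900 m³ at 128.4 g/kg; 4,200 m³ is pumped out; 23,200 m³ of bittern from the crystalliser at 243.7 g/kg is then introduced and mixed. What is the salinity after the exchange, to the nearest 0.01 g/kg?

195.44 g/kg

Remaining after removal: 16,700 m³ at 128.4 g/kg (salt = 2,144,280)
After addition: salt = 2,144,280 + 23,200×243.7 = 7,798,120; volume = 39,900 m³
S = 7,798,120 / 39,900 = 195.4416 g/kg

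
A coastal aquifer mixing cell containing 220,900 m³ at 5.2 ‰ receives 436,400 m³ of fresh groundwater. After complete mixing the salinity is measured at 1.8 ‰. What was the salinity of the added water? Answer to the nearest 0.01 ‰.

0.08 ‰

Salt balance: 220,900×5.2 + 436,400×S = 657,300×1.8
1,148,680 + 436,400·S = 1,183,140
S = (1,183,140 − 1,148,680) / 436,400 = 0.079 ‰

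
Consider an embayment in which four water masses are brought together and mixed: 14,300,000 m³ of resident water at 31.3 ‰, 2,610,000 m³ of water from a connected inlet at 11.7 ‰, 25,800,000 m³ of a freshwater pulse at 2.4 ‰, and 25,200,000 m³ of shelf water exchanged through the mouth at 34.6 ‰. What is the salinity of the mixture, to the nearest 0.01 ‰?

Salt balance:
salt = 14,300,000×31.3 + 2,610,000×11.7 + 25,800,000×2.4 + 25,200,000×34.6 = 447,590,000 + 30,537,000 + 61,920,000 + 871,920,000 = 1,411,967,000
volume = 14,300,000 + 2,610,000 + 25,800,000 + 25,200,000 = 67,910,000 m³
S = 1,411,967,000 / 67,910,000 = 20.7917 ‰

20.79 ‰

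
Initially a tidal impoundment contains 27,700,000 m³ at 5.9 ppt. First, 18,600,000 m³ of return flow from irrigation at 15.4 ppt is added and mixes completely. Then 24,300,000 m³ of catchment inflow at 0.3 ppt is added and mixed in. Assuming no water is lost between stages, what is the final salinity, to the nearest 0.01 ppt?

6.48 ppt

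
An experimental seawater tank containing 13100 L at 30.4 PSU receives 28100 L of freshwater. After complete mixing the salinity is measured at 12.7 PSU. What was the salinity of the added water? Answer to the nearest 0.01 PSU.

Salt balance: 13,100×30.4 + 28,100×S = 41,200×12.7
398,240 + 28,100·S = 523,240
S = (523,240 − 398,240) / 28,100 = 4.4484 PSU

4.45 PSU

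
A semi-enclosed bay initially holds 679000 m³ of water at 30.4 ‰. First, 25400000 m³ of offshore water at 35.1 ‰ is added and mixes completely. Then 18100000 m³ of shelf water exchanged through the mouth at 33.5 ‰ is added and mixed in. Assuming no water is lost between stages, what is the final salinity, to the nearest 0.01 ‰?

34.37 ‰

Salt balance:
Initial salt = 679,000×30.4 = 20,641,600
After stage 1: salt = 20,641,600 + 25,400,000×35.1 = 912,181,600; volume = 26,079,000 m³; S = 34.978 ‰
After stage 2: salt = 912,181,600 + 18,100,000×33.5 = 1,518,531,600; volume = 44,179,000 m³
S = 1,518,531,600 / 44,179,000 = 34.3722 ‰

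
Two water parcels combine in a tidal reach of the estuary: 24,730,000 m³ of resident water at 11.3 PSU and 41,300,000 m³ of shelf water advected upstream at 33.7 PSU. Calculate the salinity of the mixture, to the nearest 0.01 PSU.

Weighted by volume,
salt = 24,730,000×11.3 + 41,300,000×33.7 = 279,449,000 + 1,391,810,000 = 1,671,259,000
volume = 24,730,000 + 41,300,000 = 66,030,000 m³
S = 1,671,259,000 / 66,030,000 = 25.3106 PSU

25.31 PSU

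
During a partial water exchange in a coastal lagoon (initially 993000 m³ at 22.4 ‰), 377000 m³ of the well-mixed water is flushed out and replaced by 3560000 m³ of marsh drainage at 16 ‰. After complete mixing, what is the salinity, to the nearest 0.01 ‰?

16.94 ‰

Remaining after removal: 616,000 m³ at 22.4 ‰ (salt = 13,798,400)
After addition: salt = 13,798,400 + 3,560,000×16 = 70,758,400; volume = 4,176,000 m³
S = 70,758,400 / 4,176,000 = 16.9441 ‰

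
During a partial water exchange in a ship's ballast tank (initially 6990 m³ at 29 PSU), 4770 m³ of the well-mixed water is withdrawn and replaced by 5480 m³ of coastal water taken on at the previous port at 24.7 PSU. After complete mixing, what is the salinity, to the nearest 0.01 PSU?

25.94 PSU

Remaining after removal: 2,220 m³ at 29 PSU (salt = 64,380)
After addition: salt = 64,380 + 5,480×24.7 = 199,736; volume = 7,700 m³
S = 199,736 / 7,700 = 25.9397 PSU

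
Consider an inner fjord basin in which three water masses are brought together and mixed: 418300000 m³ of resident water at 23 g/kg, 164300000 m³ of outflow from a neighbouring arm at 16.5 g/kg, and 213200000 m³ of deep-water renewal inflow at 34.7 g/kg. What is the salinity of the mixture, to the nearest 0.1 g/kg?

Mass of salt is conserved:
salt = 418,300,000×23 + 164,300,000×16.5 + 213,200,000×34.7 = 9,620,900,000 + 2,710,950,000 + 7,398,040,000 = 19,729,890,000
volume = 418,300,000 + 164,300,000 + 213,200,000 = 795,800,000 m³
S = 19,729,890,000 / 795,800,000 = 24.793 g/kg

24.8 g/kg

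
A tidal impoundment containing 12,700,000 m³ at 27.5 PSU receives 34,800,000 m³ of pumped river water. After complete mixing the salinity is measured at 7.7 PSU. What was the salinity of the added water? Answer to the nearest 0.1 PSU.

Salt balance: 12,700,000×27.5 + 34,800,000×S = 47,500,000×7.7
349,250,000 + 34,800,000·S = 365,750,000
S = (365,750,000 − 349,250,000) / 34,800,000 = 0.4741 PSU

0.5 PSU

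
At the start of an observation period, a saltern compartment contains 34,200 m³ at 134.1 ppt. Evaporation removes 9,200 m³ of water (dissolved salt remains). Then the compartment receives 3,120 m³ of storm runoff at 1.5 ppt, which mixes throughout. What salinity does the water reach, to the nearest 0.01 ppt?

After evaporation: salt = 34,200×134.1 = 4,586,220; volume = 34,200 − 9,200 = 25,000 m³
After mixing: salt = 4,586,220 + 3,120×1.5 = 4,590,900; volume = 25,000 + 3,120 = 28,120 m³
S = 4,590,900 / 28,120 = 163.261 ppt

163.26 ppt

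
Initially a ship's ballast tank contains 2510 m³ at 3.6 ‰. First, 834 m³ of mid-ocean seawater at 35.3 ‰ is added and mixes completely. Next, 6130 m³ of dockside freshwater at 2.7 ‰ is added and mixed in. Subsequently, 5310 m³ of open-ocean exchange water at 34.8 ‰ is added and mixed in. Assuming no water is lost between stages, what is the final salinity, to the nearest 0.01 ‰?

16.22 ‰

Weighted by volume,
Initial salt = 2,510×3.6 = 9,036
After stage 1: salt = 9,036 + 834×35.3 = 38,476.2; volume = 3,344 m³; S = 11.506 ‰
After stage 2: salt = 38,476.2 + 6,130×2.7 = 55,027.2; volume = 9,474 m³; S = 5.808 ‰
After stage 3: salt = 55,027.2 + 5,310×34.8 = 239,815.2; volume = 14,784 m³
S = 239,815.2 / 14,784 = 16.2213 ‰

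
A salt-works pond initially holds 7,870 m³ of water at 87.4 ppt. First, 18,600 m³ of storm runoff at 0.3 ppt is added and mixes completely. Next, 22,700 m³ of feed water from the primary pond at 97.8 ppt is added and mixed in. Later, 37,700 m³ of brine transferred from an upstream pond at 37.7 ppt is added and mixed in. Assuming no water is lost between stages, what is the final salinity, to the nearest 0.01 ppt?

49.90 ppt

By conservation of dissolved salt,
Initial salt = 7,870×87.4 = 687,838
After stage 1: salt = 687,838 + 18,600×0.3 = 693,418; volume = 26,470 m³; S = 26.196 ppt
After stage 2: salt = 693,418 + 22,700×97.8 = 2,913,478; volume = 49,170 m³; S = 59.253 ppt
After stage 3: salt = 2,913,478 + 37,700×37.7 = 4,334,768; volume = 86,870 m³
S = 4,334,768 / 86,870 = 49.8995 ppt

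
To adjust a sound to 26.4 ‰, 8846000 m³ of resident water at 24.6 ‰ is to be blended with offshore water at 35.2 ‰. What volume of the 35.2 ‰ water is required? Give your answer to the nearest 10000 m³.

1810000 m³

Salt balance: 8,846,000×24.6 + V×35.2 = (8,846,000+V)×26.4
217,611,600 + 35.2V = 233,534,400 + 26.4V
15,922,800 = 8.8V
V = 1,809,409.09 m³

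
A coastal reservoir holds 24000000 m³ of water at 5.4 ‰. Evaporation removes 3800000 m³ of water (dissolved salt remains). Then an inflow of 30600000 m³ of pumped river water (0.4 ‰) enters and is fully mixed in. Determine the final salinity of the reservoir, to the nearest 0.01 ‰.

2.79 ‰

After evaporation: salt = 24,000,000×5.4 = 129,600,000; volume = 24,000,000 − 3,800,000 = 20,200,000 m³
After mixing: salt = 129,600,000 + 30,600,000×0.4 = 141,840,000; volume = 20,200,000 + 30,600,000 = 50,800,000 m³
S = 141,840,000 / 50,800,000 = 2.7921 ‰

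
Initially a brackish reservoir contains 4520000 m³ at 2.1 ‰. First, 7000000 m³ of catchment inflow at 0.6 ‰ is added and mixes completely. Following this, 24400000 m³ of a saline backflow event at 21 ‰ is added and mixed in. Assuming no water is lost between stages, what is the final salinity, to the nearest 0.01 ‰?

14.65 ‰

By conservation of dissolved salt,
Initial salt = 4,520,000×2.1 = 9,492,000
After stage 1: salt = 9,492,000 + 7,000,000×0.6 = 13,692,000; volume = 11,520,000 m³; S = 1.189 ‰
After stage 2: salt = 13,692,000 + 24,400,000×21 = 526,092,000; volume = 35,920,000 m³
S = 526,092,000 / 35,920,000 = 14.6462 ‰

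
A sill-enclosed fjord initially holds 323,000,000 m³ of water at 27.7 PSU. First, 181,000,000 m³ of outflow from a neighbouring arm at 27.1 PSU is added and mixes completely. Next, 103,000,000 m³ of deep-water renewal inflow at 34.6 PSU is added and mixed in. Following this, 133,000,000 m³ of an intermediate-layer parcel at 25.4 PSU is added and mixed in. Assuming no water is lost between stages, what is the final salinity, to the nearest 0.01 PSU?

28.10 PSU

Salt balance:
Initial salt = 323,000,000×27.7 = 8,947,100,000
After stage 1: salt = 8,947,100,000 + 181,000,000×27.1 = 13,852,200,000; volume = 504,000,000 m³; S = 27.485 PSU
After stage 2: salt = 13,852,200,000 + 103,000,000×34.6 = 17,416,000,000; volume = 607,000,000 m³; S = 28.692 PSU
After stage 3: salt = 17,416,000,000 + 133,000,000×25.4 = 20,794,200,000; volume = 740,000,000 m³
S = 20,794,200,000 / 740,000,000 = 28.1003 PSU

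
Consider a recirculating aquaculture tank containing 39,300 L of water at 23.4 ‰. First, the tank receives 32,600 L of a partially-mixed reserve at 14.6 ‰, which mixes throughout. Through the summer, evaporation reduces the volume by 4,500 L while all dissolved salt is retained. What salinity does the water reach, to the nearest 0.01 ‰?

After mixing: salt = 39,300×23.4 + 32,600×14.6 = 1,395,580; volume = 71,900 L
After evaporation: salt unchanged = 1,395,580; volume = 71,900 − 4,500 = 67,400 L
S = 1,395,580 / 67,400 = 20.7059 ‰

20.71 ‰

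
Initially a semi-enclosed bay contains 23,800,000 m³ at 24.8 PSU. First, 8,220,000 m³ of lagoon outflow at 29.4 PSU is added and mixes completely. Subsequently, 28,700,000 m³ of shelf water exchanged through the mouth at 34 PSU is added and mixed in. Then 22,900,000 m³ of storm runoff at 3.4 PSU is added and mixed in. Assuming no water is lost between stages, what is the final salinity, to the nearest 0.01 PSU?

22.55 PSU

Mass of salt is conserved:
Initial salt = 23,800,000×24.8 = 590,240,000
After stage 1: salt = 590,240,000 + 8,220,000×29.4 = 831,908,000; volume = 32,020,000 m³; S = 25.981 PSU
After stage 2: salt = 831,908,000 + 28,700,000×34 = 1,807,708,000; volume = 60,720,000 m³; S = 29.771 PSU
After stage 3: salt = 1,807,708,000 + 22,900,000×3.4 = 1,885,568,000; volume = 83,620,000 m³
S = 1,885,568,000 / 83,620,000 = 22.5492 PSU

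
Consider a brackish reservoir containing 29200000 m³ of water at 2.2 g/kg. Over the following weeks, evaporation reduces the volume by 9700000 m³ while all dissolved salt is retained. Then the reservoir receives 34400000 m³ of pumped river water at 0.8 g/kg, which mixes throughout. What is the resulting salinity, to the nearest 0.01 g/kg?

After evaporation: salt = 29,200,000×2.2 = 64,240,000; volume = 29,200,000 − 9,700,000 = 19,500,000 m³
After mixing: salt = 64,240,000 + 34,400,000×0.8 = 91,760,000; volume = 19,500,000 + 34,400,000 = 53,900,000 m³
S = 91,760,000 / 53,900,000 = 1.7024 g/kg

1.70 g/kg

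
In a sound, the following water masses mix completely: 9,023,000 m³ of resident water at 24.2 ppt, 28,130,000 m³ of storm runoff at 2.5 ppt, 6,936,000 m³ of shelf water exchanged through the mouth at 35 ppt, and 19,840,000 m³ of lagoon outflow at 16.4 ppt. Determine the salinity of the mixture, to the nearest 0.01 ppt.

13.40 ppt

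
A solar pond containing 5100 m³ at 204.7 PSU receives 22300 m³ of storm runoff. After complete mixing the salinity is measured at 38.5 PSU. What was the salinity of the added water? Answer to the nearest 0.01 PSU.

0.49 PSU

Salt balance: 5,100×204.7 + 22,300×S = 27,400×38.5
1,043,970 + 22,300·S = 1,054,900
S = (1,054,900 − 1,043,970) / 22,300 = 0.4901 PSU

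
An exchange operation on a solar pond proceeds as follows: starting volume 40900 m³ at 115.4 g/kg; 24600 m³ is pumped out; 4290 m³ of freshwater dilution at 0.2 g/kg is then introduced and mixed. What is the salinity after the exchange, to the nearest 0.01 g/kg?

Remaining after removal: 16,300 m³ at 115.4 g/kg (salt = 1,881,020)
After addition: salt = 1,881,020 + 4,290×0.2 = 1,881,878; volume = 20,590 m³
S = 1,881,878 / 20,590 = 91.3977 g/kg

91.40 g/kg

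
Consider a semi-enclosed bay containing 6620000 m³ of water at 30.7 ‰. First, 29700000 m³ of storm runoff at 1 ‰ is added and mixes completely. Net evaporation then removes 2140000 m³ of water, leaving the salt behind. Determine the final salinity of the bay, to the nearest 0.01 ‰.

After mixing: salt = 6,620,000×30.7 + 29,700,000×1 = 232,934,000; volume = 36,320,000 m³
After evaporation: salt unchanged = 232,934,000; volume = 36,320,000 − 2,140,000 = 34,180,000 m³
S = 232,934,000 / 34,180,000 = 6.8149 ‰

6.81 ‰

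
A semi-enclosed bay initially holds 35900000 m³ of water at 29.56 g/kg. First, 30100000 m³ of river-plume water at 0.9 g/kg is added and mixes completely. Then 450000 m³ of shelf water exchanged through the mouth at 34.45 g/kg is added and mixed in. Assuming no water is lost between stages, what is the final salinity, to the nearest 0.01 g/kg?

By conservation of dissolved salt,
Initial salt = 35,900,000×29.56 = 1,061,204,000
After stage 1: salt = 1,061,204,000 + 30,100,000×0.9 = 1,088,294,000; volume = 66,000,000 m³; S = 16.489 g/kg
After stage 2: salt = 1,088,294,000 + 450,000×34.45 = 1,103,796,500; volume = 66,450,000 m³
S = 1,103,796,500 / 66,450,000 = 16.6109 g/kg

16.61 g/kg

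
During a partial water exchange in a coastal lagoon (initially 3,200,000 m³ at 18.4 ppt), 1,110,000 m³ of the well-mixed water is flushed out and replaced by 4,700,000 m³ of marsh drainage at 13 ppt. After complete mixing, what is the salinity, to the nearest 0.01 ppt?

Remaining after removal: 2,090,000 m³ at 18.4 ppt (salt = 38,456,000)
After addition: salt = 38,456,000 + 4,700,000×13 = 99,556,000; volume = 6,790,000 m³
S = 99,556,000 / 6,790,000 = 14.6622 ppt

14.66 ppt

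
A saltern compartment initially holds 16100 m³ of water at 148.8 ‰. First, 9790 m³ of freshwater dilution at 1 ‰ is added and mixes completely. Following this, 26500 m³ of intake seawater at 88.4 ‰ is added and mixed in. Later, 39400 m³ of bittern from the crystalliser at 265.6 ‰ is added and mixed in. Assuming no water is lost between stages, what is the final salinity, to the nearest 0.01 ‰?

Salt balance:
Initial salt = 16,100×148.8 = 2,395,680
After stage 1: salt = 2,395,680 + 9,790×1 = 2,405,470; volume = 25,890 m³; S = 92.911 ‰
After stage 2: salt = 2,405,470 + 26,500×88.4 = 4,748,070; volume = 52,390 m³; S = 90.629 ‰
After stage 3: salt = 4,748,070 + 39,400×265.6 = 15,212,710; volume = 91,790 m³
S = 15,212,710 / 91,790 = 165.7338 ‰

165.73 ‰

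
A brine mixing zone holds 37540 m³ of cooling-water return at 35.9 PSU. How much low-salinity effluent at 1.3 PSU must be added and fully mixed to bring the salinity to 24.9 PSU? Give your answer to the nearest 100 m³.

Salt balance: 37,540×35.9 + V×1.3 = (37,540+V)×24.9
1,347,686 + 1.3V = 934,746 + 24.9V
412,940 = 23.6V
V = 17,497.46 m³

17500 m³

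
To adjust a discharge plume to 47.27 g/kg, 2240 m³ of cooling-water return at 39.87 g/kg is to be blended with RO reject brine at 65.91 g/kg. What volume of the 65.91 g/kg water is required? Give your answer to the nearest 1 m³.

889 m³

Salt balance: 2,240×39.87 + V×65.91 = (2,240+V)×47.27
89,308.8 + 65.91V = 105,884.8 + 47.27V
16,576 = 18.64V
V = 889.27 m³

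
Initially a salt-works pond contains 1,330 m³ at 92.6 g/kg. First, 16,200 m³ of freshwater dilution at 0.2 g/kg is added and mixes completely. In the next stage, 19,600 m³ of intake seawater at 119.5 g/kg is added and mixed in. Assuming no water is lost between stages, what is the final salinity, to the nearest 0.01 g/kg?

Total salt / total volume:
Initial salt = 1,330×92.6 = 123,158
After stage 1: salt = 123,158 + 16,200×0.2 = 126,398; volume = 17,530 m³; S = 7.21 g/kg
After stage 2: salt = 126,398 + 19,600×119.5 = 2,468,598; volume = 37,130 m³
S = 2,468,598 / 37,130 = 66.4853 g/kg

66.49 g/kg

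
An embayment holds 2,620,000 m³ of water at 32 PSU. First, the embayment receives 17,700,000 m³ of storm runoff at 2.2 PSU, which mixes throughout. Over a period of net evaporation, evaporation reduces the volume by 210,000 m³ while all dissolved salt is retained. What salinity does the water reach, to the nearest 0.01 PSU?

After mixing: salt = 2,620,000×32 + 17,700,000×2.2 = 122,780,000; volume = 20,320,000 m³
After evaporation: salt unchanged = 122,780,000; volume = 20,320,000 − 210,000 = 20,110,000 m³
S = 122,780,000 / 20,110,000 = 6.1054 PSU

6.11 PSU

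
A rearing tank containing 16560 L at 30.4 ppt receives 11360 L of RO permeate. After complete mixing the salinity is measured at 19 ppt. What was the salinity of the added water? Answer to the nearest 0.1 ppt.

2.4 ppt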